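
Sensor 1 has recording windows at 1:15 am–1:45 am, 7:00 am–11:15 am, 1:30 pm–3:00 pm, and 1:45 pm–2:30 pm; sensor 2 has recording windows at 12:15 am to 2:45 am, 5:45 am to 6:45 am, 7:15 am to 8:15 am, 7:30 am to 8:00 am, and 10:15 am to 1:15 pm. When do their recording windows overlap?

Merge the first list: 1:15 am–1:45 am, 7:00 am–11:15 am, 1:30 pm–3:00 pm.
Merge the second list: 12:15 am–2:45 am, 5:45 am–6:45 am, 7:15 am–8:15 am, 10:15 am–1:15 pm.
1:15 am–1:45 am overlaps B on 1:15 am–1:45 am.
7:00 am–11:15 am overlaps B on 7:15 am–8:15 am, 10:15 am–11:15 am.
1:30 pm–3:00 pm falls entirely outside B.

1:15 am–1:45 am, 7:15 am–8:15 am, 10:15 am–11:15 am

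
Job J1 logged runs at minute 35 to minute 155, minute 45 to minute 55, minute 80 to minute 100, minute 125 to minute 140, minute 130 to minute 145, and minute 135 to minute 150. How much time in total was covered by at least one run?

120 minutes

Merged: minute 35 to minute 155.
Length: 120 minutes.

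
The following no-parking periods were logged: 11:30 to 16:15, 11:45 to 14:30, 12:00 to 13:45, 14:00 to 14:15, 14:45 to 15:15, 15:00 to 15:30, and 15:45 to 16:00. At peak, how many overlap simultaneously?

Walk the sorted start/end points keeping a running depth.
The depth first hits 3 at 12:00.

3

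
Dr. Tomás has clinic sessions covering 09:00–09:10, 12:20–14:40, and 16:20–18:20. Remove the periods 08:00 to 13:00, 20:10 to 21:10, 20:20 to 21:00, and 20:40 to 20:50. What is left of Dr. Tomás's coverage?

B, merged: 08:00–13:00, 20:10–21:10.
09:00–09:10: entirely removed.
12:20–14:40 \ B = 13:00–14:40.
16:20–18:20: nothing removed.

13:00–14:40, 16:20–18:20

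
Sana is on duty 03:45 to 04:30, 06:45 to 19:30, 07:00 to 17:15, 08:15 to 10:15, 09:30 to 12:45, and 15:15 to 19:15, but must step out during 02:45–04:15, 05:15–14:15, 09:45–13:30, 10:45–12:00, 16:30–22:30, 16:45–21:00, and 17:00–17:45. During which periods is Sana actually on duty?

Merge the first list: 03:45–04:30, 06:45–19:30.
Merge the second list: 02:45–04:15, 05:15–14:15, 16:30–22:30.
03:45–04:30 with B removed leaves 04:15–04:30.
06:45–19:30 with B removed leaves 14:15–16:30.

04:15–04:30, 14:15–16:30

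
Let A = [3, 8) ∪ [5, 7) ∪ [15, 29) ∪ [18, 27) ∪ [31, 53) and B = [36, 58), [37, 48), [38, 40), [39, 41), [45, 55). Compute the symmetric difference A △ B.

[3, 8) ∪ [15, 29) ∪ [31, 36) ∪ [53, 58)

Merge the first list: [3, 8), [15, 29), [31, 53).
Merge the second list: [36, 58).
Only in the first: [3, 8), [15, 29), [31, 36).
Only in the second: [53, 58).
Together these are the periods covered by exactly one.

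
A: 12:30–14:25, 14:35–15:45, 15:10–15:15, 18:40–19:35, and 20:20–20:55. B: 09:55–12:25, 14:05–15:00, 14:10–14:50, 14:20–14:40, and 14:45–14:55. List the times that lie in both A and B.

Merge the first list: 12:30-14:25, 14:35-15:45, 18:40-19:35, 20:20-20:55.
Merge the second list: 09:55-12:25, 14:05-15:00.
12:30-14:25 overlaps B on 14:05-14:25.
14:35-15:45 overlaps B on 14:35-15:00.
18:40-19:35 falls entirely outside B.
20:20-20:55 falls entirely outside B.

14:05-14:25, 14:35-15:00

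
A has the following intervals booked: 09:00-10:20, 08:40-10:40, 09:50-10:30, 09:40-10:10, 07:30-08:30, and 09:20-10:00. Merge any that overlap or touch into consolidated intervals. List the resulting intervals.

Sort by start: 07:30–08:30, 08:40–10:40, 09:00–10:20, 09:20–10:00, 09:40–10:10, 09:50–10:30.
08:40–10:40 is disjoint → start new block.
09:00–10:20 overlaps/touches 08:40–10:40 → extend to 08:40–10:40.
09:20–10:00 overlaps/touches 08:40–10:40 → extend to 08:40–10:40.
09:40–10:10 overlaps/touches 08:40–10:40 → extend to 08:40–10:40.
09:50–10:30 overlaps/touches 08:40–10:40 → extend to 08:40–10:40.

07:30–08:30, 08:40–10:40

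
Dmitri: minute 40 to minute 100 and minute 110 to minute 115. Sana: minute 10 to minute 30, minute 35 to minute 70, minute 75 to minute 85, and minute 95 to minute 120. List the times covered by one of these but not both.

minute 10 to minute 30, minute 35 to minute 40, minute 70 to minute 75, minute 85 to minute 95, minute 100 to minute 110, minute 115 to minute 120

A \ B = minute 70 to minute 75, minute 85 to minute 95.
B \ A = minute 10 to minute 30, minute 35 to minute 40, minute 100 to minute 110, minute 115 to minute 120.
Union of the two gives the symmetric difference.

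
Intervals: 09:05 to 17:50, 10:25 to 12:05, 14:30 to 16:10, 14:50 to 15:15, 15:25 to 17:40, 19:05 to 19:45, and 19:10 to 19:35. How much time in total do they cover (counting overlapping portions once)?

Merged: 09:05–17:50, 19:05–19:45.
Lengths: 8 h 45 min + 40 min = 9 h 25 min.

9 h 25 min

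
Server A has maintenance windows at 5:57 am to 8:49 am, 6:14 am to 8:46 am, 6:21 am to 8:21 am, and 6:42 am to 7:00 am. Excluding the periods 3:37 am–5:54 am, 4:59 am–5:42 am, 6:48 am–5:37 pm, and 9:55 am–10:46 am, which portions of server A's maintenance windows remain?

5:57 am–6:48 am

A, merged: 5:57 am–8:49 am.
B, merged: 3:37 am–5:54 am, 6:48 am–5:37 pm.
5:57 am–8:49 am \ B = 5:57 am–6:48 am.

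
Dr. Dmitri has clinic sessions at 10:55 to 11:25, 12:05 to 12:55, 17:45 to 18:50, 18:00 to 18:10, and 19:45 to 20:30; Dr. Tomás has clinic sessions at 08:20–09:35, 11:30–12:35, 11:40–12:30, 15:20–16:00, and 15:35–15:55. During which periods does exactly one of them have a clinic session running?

08:20–09:35, 10:55–11:25, 11:30–12:05, 12:35–12:55, 15:20–16:00, 17:45–18:50, 19:45–20:30

First set merges to 10:55–11:25, 12:05–12:55, 17:45–18:50, 19:45–20:30.
Second set merges to 08:20–09:35, 11:30–12:35, 15:20–16:00.
A but not B: 10:55–11:25, 12:35–12:55, 17:45–18:50, 19:45–20:30.
B but not A: 08:20–09:35, 11:30–12:05, 15:20–16:00.
Combining gives A △ B.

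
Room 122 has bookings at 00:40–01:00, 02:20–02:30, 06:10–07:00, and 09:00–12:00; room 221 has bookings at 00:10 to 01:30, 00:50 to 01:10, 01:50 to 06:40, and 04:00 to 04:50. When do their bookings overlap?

Merge the second list: 00:10-01:30, 01:50-06:40.
00:40-01:00 ∩ B → 00:40-01:00.
02:20-02:30 ∩ B → 02:20-02:30.
06:10-07:00 ∩ B → 06:10-06:40.
09:00-12:00 meets no B interval.

00:40-01:00, 02:20-02:30, 06:10-06:40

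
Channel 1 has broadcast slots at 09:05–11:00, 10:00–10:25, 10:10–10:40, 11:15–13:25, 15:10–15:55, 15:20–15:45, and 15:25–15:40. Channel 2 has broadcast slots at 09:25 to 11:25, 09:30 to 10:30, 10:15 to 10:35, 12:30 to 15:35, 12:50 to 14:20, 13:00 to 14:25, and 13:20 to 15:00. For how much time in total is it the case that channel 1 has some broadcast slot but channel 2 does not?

1 h 45 min

First set merges to 09:05–11:00, 11:15–13:25, 15:10–15:55.
Second set merges to 09:25–11:25, 12:30–15:35.
A \ B = 09:05–09:25, 11:25–12:30, 15:35–15:55.
Total: 20 min + 1 h 5 min + 20 min = 1 h 45 min.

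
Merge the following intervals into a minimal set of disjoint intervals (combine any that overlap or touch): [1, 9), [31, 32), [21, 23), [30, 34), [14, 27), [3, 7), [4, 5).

Sort by start: [1, 9), [3, 7), [4, 5), [14, 27), [21, 23), [30, 34), [31, 32).
[3, 7) overlaps/touches [1, 9) → extend to [1, 9).
[4, 5) overlaps/touches [1, 9) → extend to [1, 9).
[14, 27) is disjoint → start new block.
[21, 23) overlaps/touches [14, 27) → extend to [14, 27).
[30, 34) is disjoint → start new block.
[31, 32) overlaps/touches [30, 34) → extend to [30, 34).

[1, 9) ∪ [14, 27) ∪ [30, 34)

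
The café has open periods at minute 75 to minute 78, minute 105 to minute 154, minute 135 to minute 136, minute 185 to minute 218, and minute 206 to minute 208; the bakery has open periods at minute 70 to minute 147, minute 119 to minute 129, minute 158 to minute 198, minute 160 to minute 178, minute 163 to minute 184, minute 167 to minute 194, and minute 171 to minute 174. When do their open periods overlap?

minute 75 to minute 78, minute 105 to minute 147, minute 185 to minute 198

First set merges to minute 75 to minute 78, minute 105 to minute 154, minute 185 to minute 218.
Second set merges to minute 70 to minute 147, minute 158 to minute 198.
minute 75 to minute 78 overlaps B on minute 75 to minute 78.
minute 105 to minute 154 overlaps B on minute 105 to minute 147.
minute 185 to minute 218 overlaps B on minute 185 to minute 198.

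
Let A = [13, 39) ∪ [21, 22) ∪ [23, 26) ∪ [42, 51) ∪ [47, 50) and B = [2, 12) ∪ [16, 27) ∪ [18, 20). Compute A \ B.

[13, 16) ∪ [27, 39) ∪ [42, 51)

A, merged: [13, 39), [42, 51).
B, merged: [2, 12), [16, 27).
[13, 39) minus B → [13, 16), [27, 39).
[42, 51): no B overlap → unchanged.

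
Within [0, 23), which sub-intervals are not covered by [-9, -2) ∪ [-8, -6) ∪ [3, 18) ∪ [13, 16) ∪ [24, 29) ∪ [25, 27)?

[0, 3) ∪ [18, 23)

The merged coverage is [-9, -2), [3, 18), [24, 29).
Complement within [0, 23): [0, 3), [18, 23).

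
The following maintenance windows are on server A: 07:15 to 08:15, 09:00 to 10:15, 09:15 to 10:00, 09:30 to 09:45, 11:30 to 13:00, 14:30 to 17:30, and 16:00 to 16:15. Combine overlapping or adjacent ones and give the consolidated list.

09:00–10:15 is disjoint → start new block.
09:15–10:00 overlaps/touches 09:00–10:15 → extend to 09:00–10:15.
09:30–09:45 overlaps/touches 09:00–10:15 → extend to 09:00–10:15.
11:30–13:00 is disjoint → start new block.
14:30–17:30 is disjoint → start new block.
16:00–16:15 overlaps/touches 14:30–17:30 → extend to 14:30–17:30.

07:15–08:15, 09:00–10:15, 11:30–13:00, 14:30–17:30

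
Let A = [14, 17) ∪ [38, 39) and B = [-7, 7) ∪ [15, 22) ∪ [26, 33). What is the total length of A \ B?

A \ B = [14, 15), [38, 39).
Total: 1 + 1 = 2.

2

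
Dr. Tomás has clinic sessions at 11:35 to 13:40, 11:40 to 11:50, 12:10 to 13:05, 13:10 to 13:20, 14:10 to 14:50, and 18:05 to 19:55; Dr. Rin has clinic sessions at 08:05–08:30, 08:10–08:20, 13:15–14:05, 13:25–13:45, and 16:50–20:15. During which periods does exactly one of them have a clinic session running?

Merge the first list: 11:35–13:40, 14:10–14:50, 18:05–19:55.
Merge the second list: 08:05–08:30, 13:15–14:05, 16:50–20:15.
A \ B = 11:35–13:15, 14:10–14:50.
B \ A = 08:05–08:30, 13:40–14:05, 16:50–18:05, 19:55–20:15.
Union of the two gives the symmetric difference.

08:05–08:30, 11:35–13:15, 13:40–14:05, 14:10–14:50, 16:50–18:05, 19:55–20:15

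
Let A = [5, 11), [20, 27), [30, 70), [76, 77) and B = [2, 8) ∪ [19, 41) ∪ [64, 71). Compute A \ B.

[5, 11) \ B = [8, 11).
[20, 27): entirely removed.
[30, 70) \ B = [41, 64).
[76, 77): nothing removed.

[8, 11) ∪ [41, 64) ∪ [76, 77)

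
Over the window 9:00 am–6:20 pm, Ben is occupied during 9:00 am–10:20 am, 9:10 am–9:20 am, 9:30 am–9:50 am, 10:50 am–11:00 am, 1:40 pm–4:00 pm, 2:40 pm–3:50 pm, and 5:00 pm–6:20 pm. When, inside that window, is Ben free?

Covered (merged): 9:00 am–10:20 am, 10:50 am–11:00 am, 1:40 pm–4:00 pm, 5:00 pm–6:20 pm.
Complement within 9:00 am–6:20 pm: 10:20 am–10:50 am, 11:00 am–1:40 pm, 4:00 pm–5:00 pm.

10:20 am–10:50 am, 11:00 am–1:40 pm, 4:00 pm–5:00 pm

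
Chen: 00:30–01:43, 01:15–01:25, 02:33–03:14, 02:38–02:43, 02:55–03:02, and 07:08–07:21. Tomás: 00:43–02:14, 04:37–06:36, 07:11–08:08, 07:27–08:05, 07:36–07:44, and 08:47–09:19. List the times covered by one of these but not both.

Merge the first list: 00:30–01:43, 02:33–03:14, 07:08–07:21.
Merge the second list: 00:43–02:14, 04:37–06:36, 07:11–08:08, 08:47–09:19.
Only in the first: 00:30–00:43, 02:33–03:14, 07:08–07:11.
Only in the second: 01:43–02:14, 04:37–06:36, 07:21–08:08, 08:47–09:19.
Together these are the periods covered by exactly one.

00:30–00:43, 01:43–02:14, 02:33–03:14, 04:37–06:36, 07:08–07:11, 07:21–08:08, 08:47–09:19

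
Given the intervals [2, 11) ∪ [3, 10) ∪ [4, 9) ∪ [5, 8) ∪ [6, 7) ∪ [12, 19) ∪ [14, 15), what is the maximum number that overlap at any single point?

At 6, 5 of the intervals are simultaneously active.
No point has more.

5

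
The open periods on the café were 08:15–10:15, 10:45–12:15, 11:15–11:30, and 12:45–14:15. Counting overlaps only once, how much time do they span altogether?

5 h

Merged: 08:15-10:15, 10:45-12:15, 12:45-14:15.
Lengths: 2 h + 1 h 30 min + 1 h 30 min = 5 h.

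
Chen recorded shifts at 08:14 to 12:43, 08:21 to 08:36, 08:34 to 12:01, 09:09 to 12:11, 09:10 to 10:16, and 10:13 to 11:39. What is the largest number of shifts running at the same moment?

At 10:13, 5 of the intervals are simultaneously active.
No point has more.

5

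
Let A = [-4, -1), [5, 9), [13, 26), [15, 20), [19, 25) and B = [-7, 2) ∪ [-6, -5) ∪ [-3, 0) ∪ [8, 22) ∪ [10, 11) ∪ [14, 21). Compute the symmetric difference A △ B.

[-7, -4) ∪ [-1, 2) ∪ [5, 8) ∪ [9, 13) ∪ [22, 26)

First set merges to [-4, -1), [5, 9), [13, 26).
Second set merges to [-7, 2), [8, 22).
A but not B: [5, 8), [22, 26).
B but not A: [-7, -4), [-1, 2), [9, 13).
Combining gives A △ B.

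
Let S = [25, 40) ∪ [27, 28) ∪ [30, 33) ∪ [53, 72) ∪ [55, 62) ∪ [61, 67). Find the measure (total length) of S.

34

Merged: [25, 40), [53, 72).
Lengths: 15 + 19 = 34.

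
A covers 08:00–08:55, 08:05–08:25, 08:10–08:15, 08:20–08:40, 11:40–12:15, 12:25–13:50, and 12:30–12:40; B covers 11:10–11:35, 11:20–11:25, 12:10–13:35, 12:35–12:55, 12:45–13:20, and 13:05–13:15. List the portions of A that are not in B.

08:00–08:55, 11:40–12:10, 13:35–13:50

First set merges to 08:00–08:55, 11:40–12:15, 12:25–13:50.
Second set merges to 11:10–11:35, 12:10–13:35.
08:00–08:55: nothing removed.
11:40–12:15 \ B = 11:40–12:10.
12:25–13:50 \ B = 13:35–13:50.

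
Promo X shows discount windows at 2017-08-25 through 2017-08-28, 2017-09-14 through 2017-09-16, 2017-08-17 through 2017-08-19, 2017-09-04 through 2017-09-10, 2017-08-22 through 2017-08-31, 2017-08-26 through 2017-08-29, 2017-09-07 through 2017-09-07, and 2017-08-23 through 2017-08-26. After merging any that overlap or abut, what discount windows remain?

Sort by start: 2017-08-17 through 2017-08-19, 2017-08-22 through 2017-08-31, 2017-08-23 through 2017-08-26, 2017-08-25 through 2017-08-28, 2017-08-26 through 2017-08-29, 2017-09-04 through 2017-09-10, 2017-09-07 through 2017-09-07, 2017-09-14 through 2017-09-16.
2017-08-22 through 2017-08-31 is disjoint → start new block.
2017-08-23 through 2017-08-26 overlaps/touches 2017-08-22 through 2017-08-31 → extend to 2017-08-22 through 2017-08-31.
2017-08-25 through 2017-08-28 overlaps/touches 2017-08-22 through 2017-08-31 → extend to 2017-08-22 through 2017-08-31.
2017-08-26 through 2017-08-29 overlaps/touches 2017-08-22 through 2017-08-31 → extend to 2017-08-22 through 2017-08-31.
2017-09-04 through 2017-09-10 is disjoint → start new block.
2017-09-07 through 2017-09-07 overlaps/touches 2017-09-04 through 2017-09-10 → extend to 2017-09-04 through 2017-09-10.
2017-09-14 through 2017-09-16 is disjoint → start new block.

2017-08-17 through 2017-08-19, 2017-08-22 through 2017-08-31, 2017-09-04 through 2017-09-10, 2017-09-14 through 2017-09-16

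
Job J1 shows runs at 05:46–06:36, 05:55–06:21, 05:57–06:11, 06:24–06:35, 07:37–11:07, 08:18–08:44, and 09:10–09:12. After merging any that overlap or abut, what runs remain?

05:55–06:21 overlaps/touches 05:46–06:36 → extend to 05:46–06:36.
05:57–06:11 overlaps/touches 05:46–06:36 → extend to 05:46–06:36.
06:24–06:35 overlaps/touches 05:46–06:36 → extend to 05:46–06:36.
07:37–11:07 is disjoint → start new block.
08:18–08:44 overlaps/touches 07:37–11:07 → extend to 07:37–11:07.
09:10–09:12 overlaps/touches 07:37–11:07 → extend to 07:37–11:07.

05:46–06:36, 07:37–11:07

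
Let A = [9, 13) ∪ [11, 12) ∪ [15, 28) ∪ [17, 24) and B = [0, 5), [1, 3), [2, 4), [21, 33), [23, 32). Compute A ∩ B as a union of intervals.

A, merged: [9, 13), [15, 28).
B, merged: [0, 5), [21, 33).
[9, 13) meets no B interval.
[15, 28) ∩ B → [21, 28).

[21, 28)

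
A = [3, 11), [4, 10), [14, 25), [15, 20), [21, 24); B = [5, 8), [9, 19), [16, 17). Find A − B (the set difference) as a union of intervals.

[3, 5) ∪ [8, 9) ∪ [19, 25)

A, merged: [3, 11), [14, 25).
B, merged: [5, 8), [9, 19).
[3, 11) with B removed leaves [3, 5), [8, 9).
[14, 25) with B removed leaves [19, 25).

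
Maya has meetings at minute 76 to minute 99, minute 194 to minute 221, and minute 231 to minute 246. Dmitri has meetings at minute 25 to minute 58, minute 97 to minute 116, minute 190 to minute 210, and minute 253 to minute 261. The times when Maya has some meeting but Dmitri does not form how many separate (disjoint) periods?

3

A \ B = minute 76 to minute 97, minute 210 to minute 221, minute 231 to minute 246.
That is 3 disjoint pieces.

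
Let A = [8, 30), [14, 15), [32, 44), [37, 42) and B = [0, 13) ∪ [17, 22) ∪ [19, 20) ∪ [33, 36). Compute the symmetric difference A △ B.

[0, 8) ∪ [13, 17) ∪ [22, 30) ∪ [32, 33) ∪ [36, 44)

First set merges to [8, 30), [32, 44).
Second set merges to [0, 13), [17, 22), [33, 36).
A but not B: [13, 17), [22, 30), [32, 33), [36, 44).
B but not A: [0, 8).
Combining gives A △ B.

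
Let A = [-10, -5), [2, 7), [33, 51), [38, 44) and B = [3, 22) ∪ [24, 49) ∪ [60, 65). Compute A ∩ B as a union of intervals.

A, merged: [-10, -5), [2, 7), [33, 51).
[-10, -5): no overlap with the second set.
[2, 7) meets the second set on [3, 7).
[33, 51) meets the second set on [33, 49).

[3, 7) ∪ [33, 49)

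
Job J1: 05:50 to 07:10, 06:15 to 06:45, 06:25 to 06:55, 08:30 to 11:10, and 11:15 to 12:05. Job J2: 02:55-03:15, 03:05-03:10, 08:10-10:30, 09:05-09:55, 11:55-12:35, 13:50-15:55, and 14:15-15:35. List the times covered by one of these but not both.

Merge the first list: 05:50-07:10, 08:30-11:10, 11:15-12:05.
Merge the second list: 02:55-03:15, 08:10-10:30, 11:55-12:35, 13:50-15:55.
A \ B = 05:50-07:10, 10:30-11:10, 11:15-11:55.
B \ A = 02:55-03:15, 08:10-08:30, 12:05-12:35, 13:50-15:55.
Union of the two gives the symmetric difference.

02:55-03:15, 05:50-07:10, 08:10-08:30, 10:30-11:10, 11:15-11:55, 12:05-12:35, 13:50-15:55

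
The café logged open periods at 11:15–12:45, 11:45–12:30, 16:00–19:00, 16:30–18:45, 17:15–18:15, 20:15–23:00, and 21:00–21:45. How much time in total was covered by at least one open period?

7 h 15 min

Merged: 11:15–12:45, 16:00–19:00, 20:15–23:00.
Lengths: 1 h 30 min + 3 h + 2 h 45 min = 7 h 15 min.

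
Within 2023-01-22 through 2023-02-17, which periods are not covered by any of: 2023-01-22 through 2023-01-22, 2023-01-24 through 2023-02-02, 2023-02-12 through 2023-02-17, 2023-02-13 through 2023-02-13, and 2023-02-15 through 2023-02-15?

2023-01-23 through 2023-01-23, 2023-02-03 through 2023-02-11

The merged coverage is 2023-01-22 through 2023-01-22, 2023-01-24 through 2023-02-02, 2023-02-12 through 2023-02-17.
Complement within 2023-01-22 through 2023-02-17: 2023-01-23 through 2023-01-23, 2023-02-03 through 2023-02-11.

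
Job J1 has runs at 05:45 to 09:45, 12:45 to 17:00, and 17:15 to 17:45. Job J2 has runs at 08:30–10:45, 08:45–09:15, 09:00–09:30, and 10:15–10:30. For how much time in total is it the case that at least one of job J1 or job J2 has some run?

Second set merges to 08:30-10:45.
A ∪ B = 05:45-10:45, 12:45-17:00, 17:15-17:45.
Total: 5 h + 4 h 15 min + 30 min = 9 h 45 min.

9 h 45 min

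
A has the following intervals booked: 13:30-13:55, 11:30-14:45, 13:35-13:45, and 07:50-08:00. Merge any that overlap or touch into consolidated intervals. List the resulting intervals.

07:50–08:00, 11:30–14:45

Sort by start: 07:50–08:00, 11:30–14:45, 13:30–13:55, 13:35–13:45.
11:30–14:45 is disjoint → start new block.
13:30–13:55 overlaps/touches 11:30–14:45 → extend to 11:30–14:45.
13:35–13:45 overlaps/touches 11:30–14:45 → extend to 11:30–14:45.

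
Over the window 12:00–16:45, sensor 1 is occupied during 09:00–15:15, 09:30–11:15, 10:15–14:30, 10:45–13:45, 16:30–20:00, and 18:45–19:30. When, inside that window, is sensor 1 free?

15:15–16:30

After merging, the occupied span is 09:00–15:15, 16:30–20:00.
Gaps within 12:00–16:45: 15:15–16:30.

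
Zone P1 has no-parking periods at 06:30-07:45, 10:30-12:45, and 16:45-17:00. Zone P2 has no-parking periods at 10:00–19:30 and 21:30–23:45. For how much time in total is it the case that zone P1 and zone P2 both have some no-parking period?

2 h 30 min

A ∩ B = 10:30-12:45, 16:45-17:00.
Total: 2 h 15 min + 15 min = 2 h 30 min.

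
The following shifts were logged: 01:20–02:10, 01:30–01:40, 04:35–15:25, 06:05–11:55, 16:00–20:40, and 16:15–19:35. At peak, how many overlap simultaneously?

Walk the sorted start/end points keeping a running depth.
The depth first hits 2 at 01:30.

2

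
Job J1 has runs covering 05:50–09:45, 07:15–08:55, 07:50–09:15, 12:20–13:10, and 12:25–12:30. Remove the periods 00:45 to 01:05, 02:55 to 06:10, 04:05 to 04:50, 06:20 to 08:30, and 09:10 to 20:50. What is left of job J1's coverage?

06:10-06:20, 08:30-09:10

A, merged: 05:50-09:45, 12:20-13:10.
B, merged: 00:45-01:05, 02:55-06:10, 06:20-08:30, 09:10-20:50.
05:50-09:45 minus B → 06:10-06:20, 08:30-09:10.
12:20-13:10: fully covered by B → removed.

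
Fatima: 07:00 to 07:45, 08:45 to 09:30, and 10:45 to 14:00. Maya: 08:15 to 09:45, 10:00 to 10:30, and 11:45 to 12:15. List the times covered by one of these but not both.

07:00–07:45, 08:15–08:45, 09:30–09:45, 10:00–10:30, 10:45–11:45, 12:15–14:00

A \ B = 07:00–07:45, 10:45–11:45, 12:15–14:00.
B \ A = 08:15–08:45, 09:30–09:45, 10:00–10:30.
Union of the two gives the symmetric difference.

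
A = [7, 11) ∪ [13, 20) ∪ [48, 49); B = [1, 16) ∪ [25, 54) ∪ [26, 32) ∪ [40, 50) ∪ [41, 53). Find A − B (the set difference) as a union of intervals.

Second set merges to [1, 16), [25, 54).
[7, 11) lies entirely inside B → drops out.
[13, 20) with B removed leaves [16, 20).
[48, 49) lies entirely inside B → drops out.

[16, 20)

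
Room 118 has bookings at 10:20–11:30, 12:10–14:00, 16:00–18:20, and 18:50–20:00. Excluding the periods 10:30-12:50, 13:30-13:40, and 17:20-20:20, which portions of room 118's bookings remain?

10:20–10:30, 12:50–13:30, 13:40–14:00, 16:00–17:20

10:20–11:30 \ B = 10:20–10:30.
12:10–14:00 \ B = 12:50–13:30, 13:40–14:00.
16:00–18:20 \ B = 16:00–17:20.
18:50–20:00: entirely removed.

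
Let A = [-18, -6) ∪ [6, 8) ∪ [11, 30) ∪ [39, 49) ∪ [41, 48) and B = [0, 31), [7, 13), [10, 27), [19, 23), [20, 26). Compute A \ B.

A, merged: [-18, -6), [6, 8), [11, 30), [39, 49).
B, merged: [0, 31).
[-18, -6): nothing removed.
[6, 8): entirely removed.
[11, 30): entirely removed.
[39, 49): nothing removed.

[-18, -6) ∪ [39, 49)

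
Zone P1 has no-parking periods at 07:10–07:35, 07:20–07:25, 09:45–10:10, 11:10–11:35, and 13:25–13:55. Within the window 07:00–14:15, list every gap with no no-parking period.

After merging, the occupied span is 07:10–07:35, 09:45–10:10, 11:10–11:35, 13:25–13:55.
Uncovered inside 07:00–14:15: 07:00–07:10, 07:35–09:45, 10:10–11:10, 11:35–13:25, 13:55–14:15.

07:00–07:10, 07:35–09:45, 10:10–11:10, 11:35–13:25, 13:55–14:15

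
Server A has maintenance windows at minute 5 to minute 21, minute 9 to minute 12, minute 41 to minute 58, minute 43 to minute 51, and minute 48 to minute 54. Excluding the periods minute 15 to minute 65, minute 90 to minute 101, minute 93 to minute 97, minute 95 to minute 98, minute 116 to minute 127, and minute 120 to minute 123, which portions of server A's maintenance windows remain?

minute 5 to minute 15

A, merged: minute 5 to minute 21, minute 41 to minute 58.
B, merged: minute 15 to minute 65, minute 90 to minute 101, minute 116 to minute 127.
minute 5 to minute 21 \ B = minute 5 to minute 15.
minute 41 to minute 58: entirely removed.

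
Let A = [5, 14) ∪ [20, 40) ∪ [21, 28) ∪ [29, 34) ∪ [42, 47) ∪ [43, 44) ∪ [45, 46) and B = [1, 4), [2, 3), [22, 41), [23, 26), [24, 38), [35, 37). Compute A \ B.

A, merged: [5, 14), [20, 40), [42, 47).
B, merged: [1, 4), [22, 41).
[5, 14): nothing removed.
[20, 40) \ B = [20, 22).
[42, 47): nothing removed.

[5, 14) ∪ [20, 22) ∪ [42, 47)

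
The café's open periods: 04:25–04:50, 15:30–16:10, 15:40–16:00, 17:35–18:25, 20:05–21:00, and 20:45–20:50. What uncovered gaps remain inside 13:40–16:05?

13:40–15:30

The merged coverage is 04:25–04:50, 15:30–16:10, 17:35–18:25, 20:05–21:00.
Gaps within 13:40–16:05: 13:40–15:30.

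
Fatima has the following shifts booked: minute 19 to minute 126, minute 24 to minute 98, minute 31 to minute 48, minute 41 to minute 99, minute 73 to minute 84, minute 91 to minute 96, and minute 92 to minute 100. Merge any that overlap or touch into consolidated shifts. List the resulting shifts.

minute 24 to minute 98 overlaps/touches minute 19 to minute 126 → extend to minute 19 to minute 126.
minute 31 to minute 48 overlaps/touches minute 19 to minute 126 → extend to minute 19 to minute 126.
minute 41 to minute 99 overlaps/touches minute 19 to minute 126 → extend to minute 19 to minute 126.
minute 73 to minute 84 overlaps/touches minute 19 to minute 126 → extend to minute 19 to minute 126.
minute 91 to minute 96 overlaps/touches minute 19 to minute 126 → extend to minute 19 to minute 126.
minute 92 to minute 100 overlaps/touches minute 19 to minute 126 → extend to minute 19 to minute 126.

minute 19 to minute 126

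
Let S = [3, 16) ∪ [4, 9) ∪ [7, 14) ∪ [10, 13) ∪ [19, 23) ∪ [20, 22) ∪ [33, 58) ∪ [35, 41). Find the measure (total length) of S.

42

Merged: [3, 16), [19, 23), [33, 58).
Lengths: 13 + 4 + 25 = 42.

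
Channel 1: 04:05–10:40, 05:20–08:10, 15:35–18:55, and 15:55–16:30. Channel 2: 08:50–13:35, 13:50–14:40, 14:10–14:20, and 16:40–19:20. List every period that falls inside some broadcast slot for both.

Merge the first list: 04:05–10:40, 15:35–18:55.
Merge the second list: 08:50–13:35, 13:50–14:40, 16:40–19:20.
04:05–10:40 ∩ B → 08:50–10:40.
15:35–18:55 ∩ B → 16:40–18:55.

08:50–10:40, 16:40–18:55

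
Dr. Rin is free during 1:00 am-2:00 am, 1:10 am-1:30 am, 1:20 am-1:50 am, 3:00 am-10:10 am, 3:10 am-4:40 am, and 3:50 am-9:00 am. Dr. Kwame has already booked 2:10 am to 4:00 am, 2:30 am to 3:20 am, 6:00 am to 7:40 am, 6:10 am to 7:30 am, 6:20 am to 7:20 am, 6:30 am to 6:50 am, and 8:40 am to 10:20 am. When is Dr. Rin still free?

A, merged: 1:00 am-2:00 am, 3:00 am-10:10 am.
B, merged: 2:10 am-4:00 am, 6:00 am-7:40 am, 8:40 am-10:20 am.
1:00 am-2:00 am is untouched.
3:00 am-10:10 am with B removed leaves 4:00 am-6:00 am, 7:40 am-8:40 am.

1:00 am-2:00 am, 4:00 am-6:00 am, 7:40 am-8:40 am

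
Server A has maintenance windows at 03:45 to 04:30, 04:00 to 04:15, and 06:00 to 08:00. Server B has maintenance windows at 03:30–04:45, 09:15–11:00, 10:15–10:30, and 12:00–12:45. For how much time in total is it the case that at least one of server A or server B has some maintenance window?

5 h 45 min

Merge the first list: 03:45–04:30, 06:00–08:00.
Merge the second list: 03:30–04:45, 09:15–11:00, 12:00–12:45.
A ∪ B = 03:30–04:45, 06:00–08:00, 09:15–11:00, 12:00–12:45.
Total: 1 h 15 min + 2 h + 1 h 45 min + 45 min = 5 h 45 min.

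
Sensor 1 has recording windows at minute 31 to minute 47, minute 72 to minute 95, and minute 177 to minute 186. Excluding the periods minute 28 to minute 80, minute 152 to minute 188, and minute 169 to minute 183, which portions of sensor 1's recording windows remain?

Second set merges to minute 28 to minute 80, minute 152 to minute 188.
minute 31 to minute 47: fully covered by B → removed.
minute 72 to minute 95 minus B → minute 80 to minute 95.
minute 177 to minute 186: fully covered by B → removed.

minute 80 to minute 95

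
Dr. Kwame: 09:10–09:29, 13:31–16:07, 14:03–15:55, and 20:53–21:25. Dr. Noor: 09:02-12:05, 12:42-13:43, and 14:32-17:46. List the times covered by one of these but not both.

First set merges to 09:10-09:29, 13:31-16:07, 20:53-21:25.
A \ B = 13:43-14:32, 20:53-21:25.
B \ A = 09:02-09:10, 09:29-12:05, 12:42-13:31, 16:07-17:46.
Union of the two gives the symmetric difference.

09:02-09:10, 09:29-12:05, 12:42-13:31, 13:43-14:32, 16:07-17:46, 20:53-21:25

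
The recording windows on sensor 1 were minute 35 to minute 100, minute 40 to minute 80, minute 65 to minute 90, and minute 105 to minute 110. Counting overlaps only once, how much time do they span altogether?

Merged: minute 35 to minute 100, minute 105 to minute 110.
Lengths: 65 minutes + 5 minutes = 70 minutes.

70 minutes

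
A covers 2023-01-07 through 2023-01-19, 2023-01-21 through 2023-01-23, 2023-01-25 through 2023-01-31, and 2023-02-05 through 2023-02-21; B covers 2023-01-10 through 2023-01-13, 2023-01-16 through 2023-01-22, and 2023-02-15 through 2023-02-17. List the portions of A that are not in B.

2023-01-07 through 2023-01-19 with B removed leaves 2023-01-07 through 2023-01-09, 2023-01-14 through 2023-01-15.
2023-01-21 through 2023-01-23 with B removed leaves 2023-01-23 through 2023-01-23.
2023-01-25 through 2023-01-31 is untouched.
2023-02-05 through 2023-02-21 with B removed leaves 2023-02-05 through 2023-02-14, 2023-02-18 through 2023-02-21.

2023-01-07 through 2023-01-09, 2023-01-14 through 2023-01-15, 2023-01-23 through 2023-01-23, 2023-01-25 through 2023-01-31, 2023-02-05 through 2023-02-14, 2023-02-18 through 2023-02-21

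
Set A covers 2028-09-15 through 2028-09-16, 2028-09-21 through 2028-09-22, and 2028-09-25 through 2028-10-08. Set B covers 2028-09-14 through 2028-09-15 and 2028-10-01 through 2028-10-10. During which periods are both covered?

2028-09-15 through 2028-09-15, 2028-10-01 through 2028-10-08

2028-09-15 through 2028-09-16 ∩ B → 2028-09-15 through 2028-09-15.
2028-09-21 through 2028-09-22 meets no B interval.
2028-09-25 through 2028-10-08 ∩ B → 2028-10-01 through 2028-10-08.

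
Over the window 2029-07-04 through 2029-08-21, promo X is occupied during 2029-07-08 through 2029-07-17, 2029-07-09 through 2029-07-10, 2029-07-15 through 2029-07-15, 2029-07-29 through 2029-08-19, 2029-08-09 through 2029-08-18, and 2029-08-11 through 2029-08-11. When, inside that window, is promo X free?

2029-07-04 through 2029-07-07, 2029-07-18 through 2029-07-28, 2029-08-20 through 2029-08-21

The merged coverage is 2029-07-08 through 2029-07-17, 2029-07-29 through 2029-08-19.
Complement within 2029-07-04 through 2029-08-21: 2029-07-04 through 2029-07-07, 2029-07-18 through 2029-07-28, 2029-08-20 through 2029-08-21.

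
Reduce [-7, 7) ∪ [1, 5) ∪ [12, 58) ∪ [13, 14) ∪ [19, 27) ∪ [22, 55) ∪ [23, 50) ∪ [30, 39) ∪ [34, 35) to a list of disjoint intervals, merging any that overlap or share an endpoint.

[-7, 7) ∪ [12, 58)

[1, 5) overlaps/touches [-7, 7) → extend to [-7, 7).
[12, 58) is disjoint → start new block.
[13, 14) overlaps/touches [12, 58) → extend to [12, 58).
[19, 27) overlaps/touches [12, 58) → extend to [12, 58).
[22, 55) overlaps/touches [12, 58) → extend to [12, 58).
[23, 50) overlaps/touches [12, 58) → extend to [12, 58).
[30, 39) overlaps/touches [12, 58) → extend to [12, 58).
[34, 35) overlaps/touches [12, 58) → extend to [12, 58).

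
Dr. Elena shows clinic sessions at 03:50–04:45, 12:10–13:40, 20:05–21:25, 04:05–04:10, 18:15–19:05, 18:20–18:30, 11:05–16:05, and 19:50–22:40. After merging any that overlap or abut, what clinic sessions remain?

Sort by start: 03:50-04:45, 04:05-04:10, 11:05-16:05, 12:10-13:40, 18:15-19:05, 18:20-18:30, 19:50-22:40, 20:05-21:25.
04:05-04:10 overlaps/touches 03:50-04:45 → extend to 03:50-04:45.
11:05-16:05 is disjoint → start new block.
12:10-13:40 overlaps/touches 11:05-16:05 → extend to 11:05-16:05.
18:15-19:05 is disjoint → start new block.
18:20-18:30 overlaps/touches 18:15-19:05 → extend to 18:15-19:05.
19:50-22:40 is disjoint → start new block.
20:05-21:25 overlaps/touches 19:50-22:40 → extend to 19:50-22:40.

03:50-04:45, 11:05-16:05, 18:15-19:05, 19:50-22:40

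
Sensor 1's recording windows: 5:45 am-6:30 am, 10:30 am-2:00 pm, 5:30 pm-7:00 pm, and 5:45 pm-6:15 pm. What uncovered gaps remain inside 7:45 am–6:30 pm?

7:45 am-10:30 am, 2:00 pm-5:30 pm

The merged coverage is 5:45 am-6:30 am, 10:30 am-2:00 pm, 5:30 pm-7:00 pm.
Uncovered inside 7:45 am-6:30 pm: 7:45 am-10:30 am, 2:00 pm-5:30 pm.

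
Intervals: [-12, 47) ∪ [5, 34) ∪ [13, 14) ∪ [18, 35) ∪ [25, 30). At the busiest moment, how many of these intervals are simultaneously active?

4

At 25, 4 of the intervals are simultaneously active.
No point has more.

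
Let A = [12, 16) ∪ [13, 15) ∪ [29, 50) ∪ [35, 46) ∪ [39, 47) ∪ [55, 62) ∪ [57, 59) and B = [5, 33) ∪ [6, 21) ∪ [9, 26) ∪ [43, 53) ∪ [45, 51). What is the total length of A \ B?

First set merges to [12, 16), [29, 50), [55, 62).
Second set merges to [5, 33), [43, 53).
A \ B = [33, 43), [55, 62).
Total: 10 + 7 = 17.

17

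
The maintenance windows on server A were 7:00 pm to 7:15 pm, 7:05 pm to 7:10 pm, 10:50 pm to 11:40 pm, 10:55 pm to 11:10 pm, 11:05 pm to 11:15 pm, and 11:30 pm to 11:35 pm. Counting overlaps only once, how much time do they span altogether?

1 h 5 min

Merged: 7:00 pm–7:15 pm, 10:50 pm–11:40 pm.
Lengths: 15 min + 50 min = 1 h 5 min.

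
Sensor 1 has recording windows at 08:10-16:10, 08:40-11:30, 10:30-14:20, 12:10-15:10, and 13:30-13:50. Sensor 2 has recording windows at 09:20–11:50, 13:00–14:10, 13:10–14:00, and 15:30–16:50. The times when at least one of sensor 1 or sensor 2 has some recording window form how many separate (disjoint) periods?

1

First set merges to 08:10–16:10.
Second set merges to 09:20–11:50, 13:00–14:10, 15:30–16:50.
A ∪ B = 08:10–16:50.
That is 1 disjoint piece.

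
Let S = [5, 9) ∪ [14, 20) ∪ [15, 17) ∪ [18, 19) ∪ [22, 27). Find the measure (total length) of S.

Merged: [5, 9), [14, 20), [22, 27).
Lengths: 4 + 6 + 5 = 15.

15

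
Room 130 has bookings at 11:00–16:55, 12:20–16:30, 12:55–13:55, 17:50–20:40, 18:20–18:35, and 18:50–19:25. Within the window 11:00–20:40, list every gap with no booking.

16:55–17:50

Covered (merged): 11:00–16:55, 17:50–20:40.
Complement within 11:00–20:40: 16:55–17:50.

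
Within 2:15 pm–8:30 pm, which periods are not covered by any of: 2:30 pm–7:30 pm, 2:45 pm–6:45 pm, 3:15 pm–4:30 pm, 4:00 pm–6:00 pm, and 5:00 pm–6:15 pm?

Covered (merged): 2:30 pm–7:30 pm.
Complement within 2:15 pm–8:30 pm: 2:15 pm–2:30 pm, 7:30 pm–8:30 pm.

2:15 pm–2:30 pm, 7:30 pm–8:30 pm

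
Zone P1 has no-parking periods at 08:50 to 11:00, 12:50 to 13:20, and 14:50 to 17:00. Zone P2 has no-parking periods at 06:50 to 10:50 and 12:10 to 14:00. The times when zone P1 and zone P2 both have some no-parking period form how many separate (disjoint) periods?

A ∩ B = 08:50–10:50, 12:50–13:20.
That is 2 disjoint pieces.

2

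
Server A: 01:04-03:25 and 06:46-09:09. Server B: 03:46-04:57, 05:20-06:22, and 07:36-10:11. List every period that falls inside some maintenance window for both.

01:04–03:25: no overlap with the second set.
06:46–09:09 meets the second set on 07:36–09:09.

07:36–09:09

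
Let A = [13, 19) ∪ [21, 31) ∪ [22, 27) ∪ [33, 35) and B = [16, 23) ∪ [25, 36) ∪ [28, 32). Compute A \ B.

Merge the first list: [13, 19), [21, 31), [33, 35).
Merge the second list: [16, 23), [25, 36).
[13, 19) with B removed leaves [13, 16).
[21, 31) with B removed leaves [23, 25).
[33, 35) lies entirely inside B → drops out.

[13, 16) ∪ [23, 25)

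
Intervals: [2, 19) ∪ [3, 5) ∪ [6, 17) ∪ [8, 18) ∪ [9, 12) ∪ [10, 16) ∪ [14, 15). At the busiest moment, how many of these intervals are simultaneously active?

5

Sweep endpoints in order; track running count of active intervals.
Peak of 5 reached at 10.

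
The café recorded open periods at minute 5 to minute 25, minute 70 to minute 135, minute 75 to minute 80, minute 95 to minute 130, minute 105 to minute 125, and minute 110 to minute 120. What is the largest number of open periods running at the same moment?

Walk the sorted start/end points keeping a running depth.
The depth first hits 4 at minute 110.

4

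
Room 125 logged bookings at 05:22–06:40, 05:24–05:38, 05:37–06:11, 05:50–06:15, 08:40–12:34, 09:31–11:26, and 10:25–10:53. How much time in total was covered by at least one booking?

5 h 12 min

Merged: 05:22–06:40, 08:40–12:34.
Lengths: 1 h 18 min + 3 h 54 min = 5 h 12 min.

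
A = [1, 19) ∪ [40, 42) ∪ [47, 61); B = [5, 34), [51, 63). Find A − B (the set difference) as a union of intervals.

[1, 19) minus B → [1, 5).
[40, 42): no B overlap → unchanged.
[47, 61) minus B → [47, 51).

[1, 5) ∪ [40, 42) ∪ [47, 51)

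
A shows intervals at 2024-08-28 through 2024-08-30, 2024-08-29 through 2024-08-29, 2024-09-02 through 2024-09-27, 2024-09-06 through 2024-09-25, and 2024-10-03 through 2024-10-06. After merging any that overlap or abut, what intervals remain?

2024-08-28 through 2024-08-30, 2024-09-02 through 2024-09-27, 2024-10-03 through 2024-10-06

2024-08-29 through 2024-08-29 overlaps/touches 2024-08-28 through 2024-08-30 → extend to 2024-08-28 through 2024-08-30.
2024-09-02 through 2024-09-27 is disjoint → start new block.
2024-09-06 through 2024-09-25 overlaps/touches 2024-09-02 through 2024-09-27 → extend to 2024-09-02 through 2024-09-27.
2024-10-03 through 2024-10-06 is disjoint → start new block.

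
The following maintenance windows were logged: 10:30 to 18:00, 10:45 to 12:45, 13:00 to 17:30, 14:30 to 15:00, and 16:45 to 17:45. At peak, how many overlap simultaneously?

3

Walk the sorted start/end points keeping a running depth.
The depth first hits 3 at 14:30.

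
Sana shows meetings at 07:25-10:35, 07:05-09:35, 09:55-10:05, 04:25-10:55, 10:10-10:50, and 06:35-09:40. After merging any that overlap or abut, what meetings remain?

04:25-10:55

Sort by start: 04:25-10:55, 06:35-09:40, 07:05-09:35, 07:25-10:35, 09:55-10:05, 10:10-10:50.
06:35-09:40 overlaps/touches 04:25-10:55 → extend to 04:25-10:55.
07:05-09:35 overlaps/touches 04:25-10:55 → extend to 04:25-10:55.
07:25-10:35 overlaps/touches 04:25-10:55 → extend to 04:25-10:55.
09:55-10:05 overlaps/touches 04:25-10:55 → extend to 04:25-10:55.
10:10-10:50 overlaps/touches 04:25-10:55 → extend to 04:25-10:55.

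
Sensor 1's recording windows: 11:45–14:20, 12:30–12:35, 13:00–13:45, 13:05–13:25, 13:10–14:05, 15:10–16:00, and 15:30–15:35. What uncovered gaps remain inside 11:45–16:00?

The merged coverage is 11:45–14:20, 15:10–16:00.
Gaps within 11:45–16:00: 14:20–15:10.

14:20–15:10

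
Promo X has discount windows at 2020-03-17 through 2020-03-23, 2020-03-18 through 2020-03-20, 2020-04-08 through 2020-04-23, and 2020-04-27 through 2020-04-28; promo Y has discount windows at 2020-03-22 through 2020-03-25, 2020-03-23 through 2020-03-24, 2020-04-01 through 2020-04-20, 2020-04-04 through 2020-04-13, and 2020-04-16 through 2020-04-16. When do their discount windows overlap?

2020-03-22 through 2020-03-23, 2020-04-08 through 2020-04-20

Merge the first list: 2020-03-17 through 2020-03-23, 2020-04-08 through 2020-04-23, 2020-04-27 through 2020-04-28.
Merge the second list: 2020-03-22 through 2020-03-25, 2020-04-01 through 2020-04-20.
2020-03-17 through 2020-03-23 ∩ B → 2020-03-22 through 2020-03-23.
2020-04-08 through 2020-04-23 ∩ B → 2020-04-08 through 2020-04-20.
2020-04-27 through 2020-04-28 meets no B interval.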